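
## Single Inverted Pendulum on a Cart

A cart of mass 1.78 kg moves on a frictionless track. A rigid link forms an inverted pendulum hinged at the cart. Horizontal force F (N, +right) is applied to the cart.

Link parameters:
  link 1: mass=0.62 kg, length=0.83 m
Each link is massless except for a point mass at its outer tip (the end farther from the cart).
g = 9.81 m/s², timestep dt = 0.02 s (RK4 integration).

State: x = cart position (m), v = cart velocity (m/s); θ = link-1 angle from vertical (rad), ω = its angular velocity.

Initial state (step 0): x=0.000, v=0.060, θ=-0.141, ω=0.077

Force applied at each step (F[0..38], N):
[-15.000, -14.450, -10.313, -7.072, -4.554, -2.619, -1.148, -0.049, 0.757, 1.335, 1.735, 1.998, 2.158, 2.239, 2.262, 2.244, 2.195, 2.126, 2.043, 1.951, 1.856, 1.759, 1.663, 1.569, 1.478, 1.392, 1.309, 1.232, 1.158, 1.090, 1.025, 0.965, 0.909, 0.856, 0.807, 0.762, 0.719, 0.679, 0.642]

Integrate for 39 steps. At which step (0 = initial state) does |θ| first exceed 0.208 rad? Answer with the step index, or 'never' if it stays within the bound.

apply F[0]=-15.000 → step 1: x=-0.000, v=-0.098, θ=-0.138, ω=0.233
apply F[1]=-14.450 → step 2: x=-0.004, v=-0.250, θ=-0.132, ω=0.383
apply F[2]=-10.313 → step 3: x=-0.010, v=-0.357, θ=-0.123, ω=0.480
apply F[3]=-7.072 → step 4: x=-0.018, v=-0.428, θ=-0.113, ω=0.538
apply F[4]=-4.554 → step 5: x=-0.027, v=-0.472, θ=-0.102, ω=0.565
apply F[5]=-2.619 → step 6: x=-0.036, v=-0.495, θ=-0.091, ω=0.570
apply F[6]=-1.148 → step 7: x=-0.046, v=-0.503, θ=-0.079, ω=0.558
apply F[7]=-0.049 → step 8: x=-0.056, v=-0.498, θ=-0.068, ω=0.536
apply F[8]=+0.757 → step 9: x=-0.066, v=-0.486, θ=-0.058, ω=0.506
apply F[9]=+1.335 → step 10: x=-0.076, v=-0.467, θ=-0.048, ω=0.471
apply F[10]=+1.735 → step 11: x=-0.085, v=-0.445, θ=-0.039, ω=0.433
apply F[11]=+1.998 → step 12: x=-0.094, v=-0.420, θ=-0.031, ω=0.395
apply F[12]=+2.158 → step 13: x=-0.102, v=-0.394, θ=-0.023, ω=0.358
apply F[13]=+2.239 → step 14: x=-0.109, v=-0.367, θ=-0.017, ω=0.321
apply F[14]=+2.262 → step 15: x=-0.116, v=-0.341, θ=-0.011, ω=0.286
apply F[15]=+2.244 → step 16: x=-0.123, v=-0.315, θ=-0.005, ω=0.253
apply F[16]=+2.195 → step 17: x=-0.129, v=-0.290, θ=-0.000, ω=0.223
apply F[17]=+2.126 → step 18: x=-0.135, v=-0.267, θ=0.004, ω=0.194
apply F[18]=+2.043 → step 19: x=-0.140, v=-0.244, θ=0.007, ω=0.169
apply F[19]=+1.951 → step 20: x=-0.144, v=-0.223, θ=0.011, ω=0.145
apply F[20]=+1.856 → step 21: x=-0.149, v=-0.203, θ=0.013, ω=0.124
apply F[21]=+1.759 → step 22: x=-0.153, v=-0.184, θ=0.016, ω=0.104
apply F[22]=+1.663 → step 23: x=-0.156, v=-0.166, θ=0.017, ω=0.087
apply F[23]=+1.569 → step 24: x=-0.159, v=-0.150, θ=0.019, ω=0.072
apply F[24]=+1.478 → step 25: x=-0.162, v=-0.135, θ=0.020, ω=0.058
apply F[25]=+1.392 → step 26: x=-0.165, v=-0.121, θ=0.021, ω=0.046
apply F[26]=+1.309 → step 27: x=-0.167, v=-0.107, θ=0.022, ω=0.035
apply F[27]=+1.232 → step 28: x=-0.169, v=-0.095, θ=0.023, ω=0.026
apply F[28]=+1.158 → step 29: x=-0.171, v=-0.084, θ=0.023, ω=0.017
apply F[29]=+1.090 → step 30: x=-0.172, v=-0.073, θ=0.023, ω=0.010
apply F[30]=+1.025 → step 31: x=-0.174, v=-0.063, θ=0.024, ω=0.004
apply F[31]=+0.965 → step 32: x=-0.175, v=-0.054, θ=0.024, ω=-0.002
apply F[32]=+0.909 → step 33: x=-0.176, v=-0.045, θ=0.024, ω=-0.007
apply F[33]=+0.856 → step 34: x=-0.177, v=-0.037, θ=0.023, ω=-0.011
apply F[34]=+0.807 → step 35: x=-0.177, v=-0.030, θ=0.023, ω=-0.014
apply F[35]=+0.762 → step 36: x=-0.178, v=-0.023, θ=0.023, ω=-0.017
apply F[36]=+0.719 → step 37: x=-0.178, v=-0.016, θ=0.022, ω=-0.020
apply F[37]=+0.679 → step 38: x=-0.178, v=-0.010, θ=0.022, ω=-0.022
apply F[38]=+0.642 → step 39: x=-0.179, v=-0.004, θ=0.022, ω=-0.024
max |θ| = 0.141 ≤ 0.208 over all 40 states.

Answer: never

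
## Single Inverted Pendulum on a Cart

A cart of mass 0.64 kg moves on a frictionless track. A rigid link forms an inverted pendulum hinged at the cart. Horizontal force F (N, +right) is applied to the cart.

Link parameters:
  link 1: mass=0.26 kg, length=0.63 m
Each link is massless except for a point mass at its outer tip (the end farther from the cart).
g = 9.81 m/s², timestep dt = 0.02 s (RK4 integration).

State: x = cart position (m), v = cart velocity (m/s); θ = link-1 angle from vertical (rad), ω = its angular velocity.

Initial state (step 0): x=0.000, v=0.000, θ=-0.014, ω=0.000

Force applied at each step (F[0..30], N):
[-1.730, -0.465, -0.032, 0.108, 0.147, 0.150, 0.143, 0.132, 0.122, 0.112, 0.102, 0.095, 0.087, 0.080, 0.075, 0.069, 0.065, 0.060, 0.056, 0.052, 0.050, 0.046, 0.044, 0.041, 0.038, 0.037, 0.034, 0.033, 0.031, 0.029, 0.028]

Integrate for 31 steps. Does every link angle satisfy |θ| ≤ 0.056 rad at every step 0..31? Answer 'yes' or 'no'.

Answer: yes

Derivation:
apply F[0]=-1.730 → step 1: x=-0.001, v=-0.053, θ=-0.013, ω=0.080
apply F[1]=-0.465 → step 2: x=-0.002, v=-0.067, θ=-0.011, ω=0.097
apply F[2]=-0.032 → step 3: x=-0.003, v=-0.067, θ=-0.010, ω=0.094
apply F[3]=+0.108 → step 4: x=-0.004, v=-0.063, θ=-0.008, ω=0.085
apply F[4]=+0.147 → step 5: x=-0.006, v=-0.057, θ=-0.006, ω=0.075
apply F[5]=+0.150 → step 6: x=-0.007, v=-0.052, θ=-0.005, ω=0.065
apply F[6]=+0.143 → step 7: x=-0.008, v=-0.048, θ=-0.004, ω=0.056
apply F[7]=+0.132 → step 8: x=-0.009, v=-0.043, θ=-0.002, ω=0.048
apply F[8]=+0.122 → step 9: x=-0.009, v=-0.039, θ=-0.002, ω=0.042
apply F[9]=+0.112 → step 10: x=-0.010, v=-0.036, θ=-0.001, ω=0.035
apply F[10]=+0.102 → step 11: x=-0.011, v=-0.032, θ=-0.000, ω=0.030
apply F[11]=+0.095 → step 12: x=-0.011, v=-0.029, θ=0.000, ω=0.026
apply F[12]=+0.087 → step 13: x=-0.012, v=-0.027, θ=0.001, ω=0.022
apply F[13]=+0.080 → step 14: x=-0.012, v=-0.024, θ=0.001, ω=0.018
apply F[14]=+0.075 → step 15: x=-0.013, v=-0.022, θ=0.002, ω=0.015
apply F[15]=+0.069 → step 16: x=-0.013, v=-0.020, θ=0.002, ω=0.012
apply F[16]=+0.065 → step 17: x=-0.014, v=-0.018, θ=0.002, ω=0.010
apply F[17]=+0.060 → step 18: x=-0.014, v=-0.017, θ=0.002, ω=0.008
apply F[18]=+0.056 → step 19: x=-0.014, v=-0.015, θ=0.002, ω=0.006
apply F[19]=+0.052 → step 20: x=-0.015, v=-0.014, θ=0.003, ω=0.005
apply F[20]=+0.050 → step 21: x=-0.015, v=-0.012, θ=0.003, ω=0.003
apply F[21]=+0.046 → step 22: x=-0.015, v=-0.011, θ=0.003, ω=0.002
apply F[22]=+0.044 → step 23: x=-0.015, v=-0.010, θ=0.003, ω=0.001
apply F[23]=+0.041 → step 24: x=-0.016, v=-0.009, θ=0.003, ω=0.001
apply F[24]=+0.038 → step 25: x=-0.016, v=-0.008, θ=0.003, ω=-0.000
apply F[25]=+0.037 → step 26: x=-0.016, v=-0.007, θ=0.003, ω=-0.001
apply F[26]=+0.034 → step 27: x=-0.016, v=-0.006, θ=0.003, ω=-0.001
apply F[27]=+0.033 → step 28: x=-0.016, v=-0.005, θ=0.003, ω=-0.002
apply F[28]=+0.031 → step 29: x=-0.016, v=-0.004, θ=0.003, ω=-0.002
apply F[29]=+0.029 → step 30: x=-0.016, v=-0.004, θ=0.003, ω=-0.002
apply F[30]=+0.028 → step 31: x=-0.016, v=-0.003, θ=0.003, ω=-0.003
Max |angle| over trajectory = 0.014 rad; bound = 0.056 → within bound.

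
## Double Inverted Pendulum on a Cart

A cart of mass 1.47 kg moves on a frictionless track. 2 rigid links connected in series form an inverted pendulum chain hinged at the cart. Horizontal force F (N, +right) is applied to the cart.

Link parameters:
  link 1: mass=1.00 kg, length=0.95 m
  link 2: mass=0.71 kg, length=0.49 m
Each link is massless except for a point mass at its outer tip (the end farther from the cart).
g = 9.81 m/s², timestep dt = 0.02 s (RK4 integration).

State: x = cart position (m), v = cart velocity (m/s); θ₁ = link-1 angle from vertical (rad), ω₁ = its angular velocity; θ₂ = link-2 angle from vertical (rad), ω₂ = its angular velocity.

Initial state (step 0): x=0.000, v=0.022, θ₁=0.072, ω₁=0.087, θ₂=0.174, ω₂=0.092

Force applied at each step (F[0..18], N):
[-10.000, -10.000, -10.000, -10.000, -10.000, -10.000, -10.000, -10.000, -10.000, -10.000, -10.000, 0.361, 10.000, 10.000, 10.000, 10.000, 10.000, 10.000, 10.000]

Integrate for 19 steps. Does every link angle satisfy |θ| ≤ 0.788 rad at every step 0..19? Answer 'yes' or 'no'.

apply F[0]=-10.000 → step 1: x=-0.001, v=-0.130, θ₁=0.075, ω₁=0.248, θ₂=0.176, ω₂=0.157
apply F[1]=-10.000 → step 2: x=-0.005, v=-0.282, θ₁=0.082, ω₁=0.410, θ₂=0.180, ω₂=0.219
apply F[2]=-10.000 → step 3: x=-0.012, v=-0.436, θ₁=0.092, ω₁=0.577, θ₂=0.185, ω₂=0.278
apply F[3]=-10.000 → step 4: x=-0.023, v=-0.591, θ₁=0.105, ω₁=0.749, θ₂=0.191, ω₂=0.332
apply F[4]=-10.000 → step 5: x=-0.036, v=-0.749, θ₁=0.122, ω₁=0.927, θ₂=0.198, ω₂=0.378
apply F[5]=-10.000 → step 6: x=-0.053, v=-0.908, θ₁=0.142, ω₁=1.112, θ₂=0.206, ω₂=0.416
apply F[6]=-10.000 → step 7: x=-0.072, v=-1.069, θ₁=0.166, ω₁=1.305, θ₂=0.215, ω₂=0.444
apply F[7]=-10.000 → step 8: x=-0.095, v=-1.231, θ₁=0.194, ω₁=1.507, θ₂=0.224, ω₂=0.461
apply F[8]=-10.000 → step 9: x=-0.122, v=-1.393, θ₁=0.227, ω₁=1.715, θ₂=0.233, ω₂=0.468
apply F[9]=-10.000 → step 10: x=-0.151, v=-1.554, θ₁=0.263, ω₁=1.929, θ₂=0.243, ω₂=0.466
apply F[10]=-10.000 → step 11: x=-0.184, v=-1.711, θ₁=0.304, ω₁=2.147, θ₂=0.252, ω₂=0.459
apply F[11]=+0.361 → step 12: x=-0.218, v=-1.737, θ₁=0.348, ω₁=2.244, θ₂=0.261, ω₂=0.438
apply F[12]=+10.000 → step 13: x=-0.252, v=-1.651, θ₁=0.393, ω₁=2.243, θ₂=0.269, ω₂=0.396
apply F[13]=+10.000 → step 14: x=-0.284, v=-1.568, θ₁=0.438, ω₁=2.259, θ₂=0.277, ω₂=0.339
apply F[14]=+10.000 → step 15: x=-0.315, v=-1.489, θ₁=0.483, ω₁=2.290, θ₂=0.283, ω₂=0.270
apply F[15]=+10.000 → step 16: x=-0.344, v=-1.412, θ₁=0.529, ω₁=2.335, θ₂=0.287, ω₂=0.191
apply F[16]=+10.000 → step 17: x=-0.371, v=-1.334, θ₁=0.576, ω₁=2.393, θ₂=0.290, ω₂=0.103
apply F[17]=+10.000 → step 18: x=-0.397, v=-1.256, θ₁=0.625, ω₁=2.461, θ₂=0.292, ω₂=0.010
apply F[18]=+10.000 → step 19: x=-0.422, v=-1.176, θ₁=0.675, ω₁=2.538, θ₂=0.291, ω₂=-0.087
Max |angle| over trajectory = 0.675 rad; bound = 0.788 → within bound.

Answer: yes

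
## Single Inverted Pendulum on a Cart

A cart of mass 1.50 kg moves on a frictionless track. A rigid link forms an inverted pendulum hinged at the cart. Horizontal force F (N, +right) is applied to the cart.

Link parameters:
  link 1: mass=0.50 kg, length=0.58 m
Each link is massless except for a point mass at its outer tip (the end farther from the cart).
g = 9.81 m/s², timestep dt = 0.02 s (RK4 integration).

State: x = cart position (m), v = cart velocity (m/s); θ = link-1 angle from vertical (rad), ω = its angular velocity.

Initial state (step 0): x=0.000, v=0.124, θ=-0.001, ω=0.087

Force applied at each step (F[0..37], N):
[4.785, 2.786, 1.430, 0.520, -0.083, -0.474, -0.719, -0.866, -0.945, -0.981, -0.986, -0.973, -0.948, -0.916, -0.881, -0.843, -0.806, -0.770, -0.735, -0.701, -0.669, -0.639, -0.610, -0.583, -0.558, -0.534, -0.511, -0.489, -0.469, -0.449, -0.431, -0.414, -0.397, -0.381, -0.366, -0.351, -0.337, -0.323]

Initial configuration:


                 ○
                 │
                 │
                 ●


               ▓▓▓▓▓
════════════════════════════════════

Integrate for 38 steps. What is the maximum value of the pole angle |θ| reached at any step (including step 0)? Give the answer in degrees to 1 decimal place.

apply F[0]=+4.785 → step 1: x=0.003, v=0.188, θ=-0.000, ω=-0.023
apply F[1]=+2.786 → step 2: x=0.007, v=0.225, θ=-0.001, ω=-0.088
apply F[2]=+1.430 → step 3: x=0.012, v=0.244, θ=-0.004, ω=-0.122
apply F[3]=+0.520 → step 4: x=0.017, v=0.252, θ=-0.006, ω=-0.136
apply F[4]=-0.083 → step 5: x=0.022, v=0.251, θ=-0.009, ω=-0.137
apply F[5]=-0.474 → step 6: x=0.027, v=0.245, θ=-0.012, ω=-0.131
apply F[6]=-0.719 → step 7: x=0.032, v=0.236, θ=-0.014, ω=-0.120
apply F[7]=-0.866 → step 8: x=0.036, v=0.226, θ=-0.016, ω=-0.107
apply F[8]=-0.945 → step 9: x=0.041, v=0.214, θ=-0.018, ω=-0.093
apply F[9]=-0.981 → step 10: x=0.045, v=0.203, θ=-0.020, ω=-0.079
apply F[10]=-0.986 → step 11: x=0.049, v=0.191, θ=-0.022, ω=-0.066
apply F[11]=-0.973 → step 12: x=0.053, v=0.179, θ=-0.023, ω=-0.054
apply F[12]=-0.948 → step 13: x=0.056, v=0.168, θ=-0.024, ω=-0.042
apply F[13]=-0.916 → step 14: x=0.059, v=0.158, θ=-0.024, ω=-0.032
apply F[14]=-0.881 → step 15: x=0.062, v=0.147, θ=-0.025, ω=-0.023
apply F[15]=-0.843 → step 16: x=0.065, v=0.138, θ=-0.025, ω=-0.015
apply F[16]=-0.806 → step 17: x=0.068, v=0.129, θ=-0.026, ω=-0.008
apply F[17]=-0.770 → step 18: x=0.070, v=0.120, θ=-0.026, ω=-0.002
apply F[18]=-0.735 → step 19: x=0.073, v=0.112, θ=-0.026, ω=0.003
apply F[19]=-0.701 → step 20: x=0.075, v=0.104, θ=-0.026, ω=0.008
apply F[20]=-0.669 → step 21: x=0.077, v=0.097, θ=-0.025, ω=0.012
apply F[21]=-0.639 → step 22: x=0.079, v=0.090, θ=-0.025, ω=0.015
apply F[22]=-0.610 → step 23: x=0.080, v=0.084, θ=-0.025, ω=0.018
apply F[23]=-0.583 → step 24: x=0.082, v=0.078, θ=-0.024, ω=0.020
apply F[24]=-0.558 → step 25: x=0.084, v=0.072, θ=-0.024, ω=0.022
apply F[25]=-0.534 → step 26: x=0.085, v=0.066, θ=-0.023, ω=0.024
apply F[26]=-0.511 → step 27: x=0.086, v=0.061, θ=-0.023, ω=0.025
apply F[27]=-0.489 → step 28: x=0.087, v=0.056, θ=-0.022, ω=0.026
apply F[28]=-0.469 → step 29: x=0.088, v=0.051, θ=-0.022, ω=0.027
apply F[29]=-0.449 → step 30: x=0.089, v=0.046, θ=-0.021, ω=0.028
apply F[30]=-0.431 → step 31: x=0.090, v=0.042, θ=-0.021, ω=0.028
apply F[31]=-0.414 → step 32: x=0.091, v=0.038, θ=-0.020, ω=0.028
apply F[32]=-0.397 → step 33: x=0.092, v=0.034, θ=-0.020, ω=0.028
apply F[33]=-0.381 → step 34: x=0.092, v=0.030, θ=-0.019, ω=0.028
apply F[34]=-0.366 → step 35: x=0.093, v=0.026, θ=-0.019, ω=0.028
apply F[35]=-0.351 → step 36: x=0.094, v=0.023, θ=-0.018, ω=0.028
apply F[36]=-0.337 → step 37: x=0.094, v=0.020, θ=-0.017, ω=0.028
apply F[37]=-0.323 → step 38: x=0.094, v=0.016, θ=-0.017, ω=0.027
Max |angle| over trajectory = 0.026 rad = 1.5°.

Answer: 1.5°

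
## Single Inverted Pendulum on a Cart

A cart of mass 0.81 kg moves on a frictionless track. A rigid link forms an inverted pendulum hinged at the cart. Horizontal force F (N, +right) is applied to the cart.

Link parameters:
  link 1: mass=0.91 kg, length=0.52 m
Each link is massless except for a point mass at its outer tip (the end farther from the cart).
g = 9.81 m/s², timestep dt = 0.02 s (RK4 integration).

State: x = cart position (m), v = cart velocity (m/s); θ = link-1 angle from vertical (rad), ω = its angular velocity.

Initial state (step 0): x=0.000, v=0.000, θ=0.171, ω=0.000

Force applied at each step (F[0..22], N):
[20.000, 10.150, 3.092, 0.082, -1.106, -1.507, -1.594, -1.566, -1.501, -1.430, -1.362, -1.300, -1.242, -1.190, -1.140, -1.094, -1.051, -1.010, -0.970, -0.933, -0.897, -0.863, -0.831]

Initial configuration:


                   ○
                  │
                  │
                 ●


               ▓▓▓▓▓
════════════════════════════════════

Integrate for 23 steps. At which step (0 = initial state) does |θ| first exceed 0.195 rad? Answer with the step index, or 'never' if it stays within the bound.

Answer: never

Derivation:
apply F[0]=+20.000 → step 1: x=0.004, v=0.444, θ=0.163, ω=-0.778
apply F[1]=+10.150 → step 2: x=0.015, v=0.657, θ=0.144, ω=-1.125
apply F[2]=+3.092 → step 3: x=0.029, v=0.705, θ=0.121, ω=-1.167
apply F[3]=+0.082 → step 4: x=0.043, v=0.685, θ=0.099, ω=-1.088
apply F[4]=-1.106 → step 5: x=0.056, v=0.640, θ=0.078, ω=-0.968
apply F[5]=-1.507 → step 6: x=0.068, v=0.589, θ=0.060, ω=-0.843
apply F[6]=-1.594 → step 7: x=0.080, v=0.538, θ=0.045, ω=-0.727
apply F[7]=-1.566 → step 8: x=0.090, v=0.492, θ=0.031, ω=-0.623
apply F[8]=-1.501 → step 9: x=0.099, v=0.449, θ=0.020, ω=-0.532
apply F[9]=-1.430 → step 10: x=0.108, v=0.411, θ=0.010, ω=-0.452
apply F[10]=-1.362 → step 11: x=0.116, v=0.376, θ=0.001, ω=-0.383
apply F[11]=-1.300 → step 12: x=0.123, v=0.344, θ=-0.006, ω=-0.324
apply F[12]=-1.242 → step 13: x=0.130, v=0.316, θ=-0.012, ω=-0.272
apply F[13]=-1.190 → step 14: x=0.136, v=0.289, θ=-0.017, ω=-0.226
apply F[14]=-1.140 → step 15: x=0.141, v=0.265, θ=-0.021, ω=-0.187
apply F[15]=-1.094 → step 16: x=0.146, v=0.243, θ=-0.024, ω=-0.154
apply F[16]=-1.051 → step 17: x=0.151, v=0.223, θ=-0.027, ω=-0.124
apply F[17]=-1.010 → step 18: x=0.155, v=0.204, θ=-0.029, ω=-0.099
apply F[18]=-0.970 → step 19: x=0.159, v=0.187, θ=-0.031, ω=-0.077
apply F[19]=-0.933 → step 20: x=0.163, v=0.171, θ=-0.032, ω=-0.058
apply F[20]=-0.897 → step 21: x=0.166, v=0.156, θ=-0.033, ω=-0.042
apply F[21]=-0.863 → step 22: x=0.169, v=0.142, θ=-0.034, ω=-0.028
apply F[22]=-0.831 → step 23: x=0.172, v=0.129, θ=-0.034, ω=-0.016
max |θ| = 0.171 ≤ 0.195 over all 24 states.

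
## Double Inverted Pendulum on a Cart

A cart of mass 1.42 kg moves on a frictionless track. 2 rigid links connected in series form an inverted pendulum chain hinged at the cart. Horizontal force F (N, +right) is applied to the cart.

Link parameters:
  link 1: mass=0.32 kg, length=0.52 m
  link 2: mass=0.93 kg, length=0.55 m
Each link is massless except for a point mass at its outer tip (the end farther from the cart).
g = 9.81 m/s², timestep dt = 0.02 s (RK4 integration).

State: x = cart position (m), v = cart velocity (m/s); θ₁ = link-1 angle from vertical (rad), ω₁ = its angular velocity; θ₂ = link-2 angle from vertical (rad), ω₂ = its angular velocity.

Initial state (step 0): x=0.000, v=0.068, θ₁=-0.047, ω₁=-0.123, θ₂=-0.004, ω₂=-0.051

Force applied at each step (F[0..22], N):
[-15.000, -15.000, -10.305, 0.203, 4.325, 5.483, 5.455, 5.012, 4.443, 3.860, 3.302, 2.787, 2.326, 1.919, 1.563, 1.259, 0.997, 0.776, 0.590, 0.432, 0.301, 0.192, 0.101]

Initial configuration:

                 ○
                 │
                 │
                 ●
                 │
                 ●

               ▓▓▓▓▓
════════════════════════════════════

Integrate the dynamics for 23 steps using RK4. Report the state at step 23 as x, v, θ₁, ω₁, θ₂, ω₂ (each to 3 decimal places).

Answer: x=-0.042, v=0.096, θ₁=0.011, ω₁=-0.082, θ₂=0.011, ω₂=-0.054

Derivation:
apply F[0]=-15.000 → step 1: x=-0.001, v=-0.135, θ₁=-0.046, ω₁=0.200, θ₂=-0.004, ω₂=0.011
apply F[1]=-15.000 → step 2: x=-0.005, v=-0.338, θ₁=-0.039, ω₁=0.531, θ₂=-0.004, ω₂=0.067
apply F[2]=-10.305 → step 3: x=-0.014, v=-0.478, θ₁=-0.026, ω₁=0.753, θ₂=-0.002, ω₂=0.109
apply F[3]=+0.203 → step 4: x=-0.023, v=-0.472, θ₁=-0.012, ω₁=0.715, θ₂=0.001, ω₂=0.134
apply F[4]=+4.325 → step 5: x=-0.032, v=-0.410, θ₁=0.001, ω₁=0.588, θ₂=0.003, ω₂=0.143
apply F[5]=+5.483 → step 6: x=-0.039, v=-0.334, θ₁=0.012, ω₁=0.446, θ₂=0.006, ω₂=0.140
apply F[6]=+5.455 → step 7: x=-0.045, v=-0.260, θ₁=0.019, ω₁=0.318, θ₂=0.009, ω₂=0.129
apply F[7]=+5.012 → step 8: x=-0.050, v=-0.193, θ₁=0.025, ω₁=0.212, θ₂=0.011, ω₂=0.112
apply F[8]=+4.443 → step 9: x=-0.053, v=-0.135, θ₁=0.028, ω₁=0.126, θ₂=0.013, ω₂=0.092
apply F[9]=+3.860 → step 10: x=-0.055, v=-0.086, θ₁=0.030, ω₁=0.058, θ₂=0.015, ω₂=0.072
apply F[10]=+3.302 → step 11: x=-0.057, v=-0.045, θ₁=0.031, ω₁=0.007, θ₂=0.016, ω₂=0.051
apply F[11]=+2.787 → step 12: x=-0.057, v=-0.011, θ₁=0.030, ω₁=-0.032, θ₂=0.017, ω₂=0.032
apply F[12]=+2.326 → step 13: x=-0.057, v=0.017, θ₁=0.029, ω₁=-0.060, θ₂=0.018, ω₂=0.015
apply F[13]=+1.919 → step 14: x=-0.057, v=0.039, θ₁=0.028, ω₁=-0.080, θ₂=0.018, ω₂=-0.001
apply F[14]=+1.563 → step 15: x=-0.056, v=0.056, θ₁=0.026, ω₁=-0.092, θ₂=0.018, ω₂=-0.014
apply F[15]=+1.259 → step 16: x=-0.054, v=0.070, θ₁=0.024, ω₁=-0.100, θ₂=0.017, ω₂=-0.025
apply F[16]=+0.997 → step 17: x=-0.053, v=0.080, θ₁=0.022, ω₁=-0.103, θ₂=0.017, ω₂=-0.034
apply F[17]=+0.776 → step 18: x=-0.051, v=0.087, θ₁=0.020, ω₁=-0.103, θ₂=0.016, ω₂=-0.041
apply F[18]=+0.590 → step 19: x=-0.049, v=0.092, θ₁=0.018, ω₁=-0.102, θ₂=0.015, ω₂=-0.046
apply F[19]=+0.432 → step 20: x=-0.047, v=0.095, θ₁=0.016, ω₁=-0.098, θ₂=0.014, ω₂=-0.050
apply F[20]=+0.301 → step 21: x=-0.046, v=0.097, θ₁=0.014, ω₁=-0.094, θ₂=0.013, ω₂=-0.052
apply F[21]=+0.192 → step 22: x=-0.044, v=0.097, θ₁=0.013, ω₁=-0.088, θ₂=0.012, ω₂=-0.053
apply F[22]=+0.101 → step 23: x=-0.042, v=0.096, θ₁=0.011, ω₁=-0.082, θ₂=0.011, ω₂=-0.054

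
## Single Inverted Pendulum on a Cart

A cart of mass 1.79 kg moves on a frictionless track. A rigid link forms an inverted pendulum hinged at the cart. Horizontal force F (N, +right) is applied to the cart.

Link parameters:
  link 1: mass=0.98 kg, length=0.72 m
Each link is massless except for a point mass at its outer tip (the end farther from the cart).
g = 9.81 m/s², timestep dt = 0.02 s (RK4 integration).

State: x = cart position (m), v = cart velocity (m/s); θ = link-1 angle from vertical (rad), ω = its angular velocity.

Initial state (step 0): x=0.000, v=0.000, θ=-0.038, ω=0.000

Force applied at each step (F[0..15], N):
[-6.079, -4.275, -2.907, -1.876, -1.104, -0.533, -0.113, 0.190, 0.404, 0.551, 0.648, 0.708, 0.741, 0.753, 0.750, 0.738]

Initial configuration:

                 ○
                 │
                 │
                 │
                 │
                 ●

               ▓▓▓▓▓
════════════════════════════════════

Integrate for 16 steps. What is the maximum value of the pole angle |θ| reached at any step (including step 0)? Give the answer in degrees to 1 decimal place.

Answer: 2.2°

Derivation:
apply F[0]=-6.079 → step 1: x=-0.001, v=-0.064, θ=-0.037, ω=0.078
apply F[1]=-4.275 → step 2: x=-0.002, v=-0.108, θ=-0.035, ω=0.129
apply F[2]=-2.907 → step 3: x=-0.005, v=-0.137, θ=-0.032, ω=0.160
apply F[3]=-1.876 → step 4: x=-0.008, v=-0.154, θ=-0.029, ω=0.176
apply F[4]=-1.104 → step 5: x=-0.011, v=-0.164, θ=-0.025, ω=0.182
apply F[5]=-0.533 → step 6: x=-0.014, v=-0.167, θ=-0.022, ω=0.180
apply F[6]=-0.113 → step 7: x=-0.018, v=-0.166, θ=-0.018, ω=0.174
apply F[7]=+0.190 → step 8: x=-0.021, v=-0.162, θ=-0.015, ω=0.164
apply F[8]=+0.404 → step 9: x=-0.024, v=-0.156, θ=-0.012, ω=0.152
apply F[9]=+0.551 → step 10: x=-0.027, v=-0.149, θ=-0.009, ω=0.139
apply F[10]=+0.648 → step 11: x=-0.030, v=-0.141, θ=-0.006, ω=0.126
apply F[11]=+0.708 → step 12: x=-0.033, v=-0.133, θ=-0.004, ω=0.113
apply F[12]=+0.741 → step 13: x=-0.035, v=-0.124, θ=-0.002, ω=0.100
apply F[13]=+0.753 → step 14: x=-0.038, v=-0.116, θ=0.000, ω=0.089
apply F[14]=+0.750 → step 15: x=-0.040, v=-0.107, θ=0.002, ω=0.077
apply F[15]=+0.738 → step 16: x=-0.042, v=-0.099, θ=0.003, ω=0.067
Max |angle| over trajectory = 0.038 rad = 2.2°.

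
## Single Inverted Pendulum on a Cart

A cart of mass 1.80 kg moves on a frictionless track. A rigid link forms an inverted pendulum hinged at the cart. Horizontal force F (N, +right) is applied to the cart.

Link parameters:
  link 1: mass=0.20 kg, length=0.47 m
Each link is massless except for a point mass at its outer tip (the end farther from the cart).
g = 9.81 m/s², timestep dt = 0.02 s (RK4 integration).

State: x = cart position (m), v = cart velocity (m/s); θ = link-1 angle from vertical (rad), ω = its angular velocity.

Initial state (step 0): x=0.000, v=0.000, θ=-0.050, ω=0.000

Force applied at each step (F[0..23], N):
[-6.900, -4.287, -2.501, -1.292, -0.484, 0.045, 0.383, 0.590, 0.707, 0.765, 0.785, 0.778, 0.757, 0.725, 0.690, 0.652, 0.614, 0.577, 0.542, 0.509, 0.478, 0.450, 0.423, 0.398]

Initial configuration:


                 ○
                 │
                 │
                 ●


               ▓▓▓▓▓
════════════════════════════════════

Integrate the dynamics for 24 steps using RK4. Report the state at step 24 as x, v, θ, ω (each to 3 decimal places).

Answer: x=-0.051, v=-0.046, θ=0.011, ω=0.007

Derivation:
apply F[0]=-6.900 → step 1: x=-0.001, v=-0.076, θ=-0.049, ω=0.140
apply F[1]=-4.287 → step 2: x=-0.003, v=-0.122, θ=-0.045, ω=0.219
apply F[2]=-2.501 → step 3: x=-0.005, v=-0.149, θ=-0.040, ω=0.259
apply F[3]=-1.292 → step 4: x=-0.009, v=-0.163, θ=-0.035, ω=0.272
apply F[4]=-0.484 → step 5: x=-0.012, v=-0.167, θ=-0.030, ω=0.268
apply F[5]=+0.045 → step 6: x=-0.015, v=-0.166, θ=-0.024, ω=0.255
apply F[6]=+0.383 → step 7: x=-0.018, v=-0.161, θ=-0.019, ω=0.236
apply F[7]=+0.590 → step 8: x=-0.022, v=-0.154, θ=-0.015, ω=0.214
apply F[8]=+0.707 → step 9: x=-0.025, v=-0.146, θ=-0.011, ω=0.191
apply F[9]=+0.765 → step 10: x=-0.027, v=-0.138, θ=-0.007, ω=0.169
apply F[10]=+0.785 → step 11: x=-0.030, v=-0.129, θ=-0.004, ω=0.147
apply F[11]=+0.778 → step 12: x=-0.033, v=-0.120, θ=-0.001, ω=0.128
apply F[12]=+0.757 → step 13: x=-0.035, v=-0.112, θ=0.001, ω=0.110
apply F[13]=+0.725 → step 14: x=-0.037, v=-0.104, θ=0.003, ω=0.094
apply F[14]=+0.690 → step 15: x=-0.039, v=-0.096, θ=0.005, ω=0.079
apply F[15]=+0.652 → step 16: x=-0.041, v=-0.089, θ=0.006, ω=0.066
apply F[16]=+0.614 → step 17: x=-0.043, v=-0.082, θ=0.007, ω=0.055
apply F[17]=+0.577 → step 18: x=-0.044, v=-0.076, θ=0.008, ω=0.045
apply F[18]=+0.542 → step 19: x=-0.046, v=-0.070, θ=0.009, ω=0.036
apply F[19]=+0.509 → step 20: x=-0.047, v=-0.065, θ=0.010, ω=0.029
apply F[20]=+0.478 → step 21: x=-0.048, v=-0.060, θ=0.010, ω=0.022
apply F[21]=+0.450 → step 22: x=-0.049, v=-0.055, θ=0.011, ω=0.016
apply F[22]=+0.423 → step 23: x=-0.051, v=-0.050, θ=0.011, ω=0.011
apply F[23]=+0.398 → step 24: x=-0.051, v=-0.046, θ=0.011, ω=0.007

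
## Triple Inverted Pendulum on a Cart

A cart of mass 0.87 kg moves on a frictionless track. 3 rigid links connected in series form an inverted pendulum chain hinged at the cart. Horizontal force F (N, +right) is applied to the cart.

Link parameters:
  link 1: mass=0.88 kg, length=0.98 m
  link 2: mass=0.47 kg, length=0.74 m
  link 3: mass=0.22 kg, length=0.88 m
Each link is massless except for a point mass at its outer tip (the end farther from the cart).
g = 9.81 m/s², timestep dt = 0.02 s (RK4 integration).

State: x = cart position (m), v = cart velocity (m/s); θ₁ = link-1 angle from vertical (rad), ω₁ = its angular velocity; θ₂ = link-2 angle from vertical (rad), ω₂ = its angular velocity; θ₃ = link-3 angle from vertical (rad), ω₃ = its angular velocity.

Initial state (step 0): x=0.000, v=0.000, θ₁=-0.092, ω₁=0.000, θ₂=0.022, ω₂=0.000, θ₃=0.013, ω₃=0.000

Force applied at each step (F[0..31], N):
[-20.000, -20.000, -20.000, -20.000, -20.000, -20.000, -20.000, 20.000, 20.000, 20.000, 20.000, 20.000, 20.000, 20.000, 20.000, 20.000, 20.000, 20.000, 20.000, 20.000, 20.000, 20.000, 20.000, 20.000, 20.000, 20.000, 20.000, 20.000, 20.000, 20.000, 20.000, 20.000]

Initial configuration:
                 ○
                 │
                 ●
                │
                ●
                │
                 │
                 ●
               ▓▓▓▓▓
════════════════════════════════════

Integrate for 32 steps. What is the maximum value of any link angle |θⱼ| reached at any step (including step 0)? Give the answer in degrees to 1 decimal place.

Answer: 60.6°

Derivation:
apply F[0]=-20.000 → step 1: x=-0.004, v=-0.422, θ₁=-0.088, ω₁=0.390, θ₂=0.023, ω₂=0.064, θ₃=0.013, ω₃=-0.004
apply F[1]=-20.000 → step 2: x=-0.017, v=-0.849, θ₁=-0.076, ω₁=0.789, θ₂=0.025, ω₂=0.122, θ₃=0.013, ω₃=-0.007
apply F[2]=-20.000 → step 3: x=-0.038, v=-1.284, θ₁=-0.056, ω₁=1.203, θ₂=0.027, ω₂=0.170, θ₃=0.013, ω₃=-0.012
apply F[3]=-20.000 → step 4: x=-0.068, v=-1.730, θ₁=-0.028, ω₁=1.639, θ₂=0.031, ω₂=0.202, θ₃=0.012, ω₃=-0.017
apply F[4]=-20.000 → step 5: x=-0.107, v=-2.187, θ₁=0.009, ω₁=2.099, θ₂=0.035, ω₂=0.218, θ₃=0.012, ω₃=-0.021
apply F[5]=-20.000 → step 6: x=-0.156, v=-2.650, θ₁=0.056, ω₁=2.577, θ₂=0.040, ω₂=0.221, θ₃=0.012, ω₃=-0.024
apply F[6]=-20.000 → step 7: x=-0.213, v=-3.110, θ₁=0.112, ω₁=3.061, θ₂=0.044, ω₂=0.221, θ₃=0.011, ω₃=-0.024
apply F[7]=+20.000 → step 8: x=-0.271, v=-2.675, θ₁=0.170, ω₁=2.657, θ₂=0.048, ω₂=0.201, θ₃=0.011, ω₃=-0.030
apply F[8]=+20.000 → step 9: x=-0.321, v=-2.267, θ₁=0.219, ω₁=2.304, θ₂=0.052, ω₂=0.153, θ₃=0.010, ω₃=-0.040
apply F[9]=+20.000 → step 10: x=-0.362, v=-1.887, θ₁=0.262, ω₁=2.003, θ₂=0.054, ω₂=0.074, θ₃=0.009, ω₃=-0.053
apply F[10]=+20.000 → step 11: x=-0.396, v=-1.532, θ₁=0.299, ω₁=1.747, θ₂=0.055, ω₂=-0.033, θ₃=0.008, ω₃=-0.069
apply F[11]=+20.000 → step 12: x=-0.424, v=-1.199, θ₁=0.332, ω₁=1.532, θ₂=0.053, ω₂=-0.167, θ₃=0.006, ω₃=-0.086
apply F[12]=+20.000 → step 13: x=-0.444, v=-0.883, θ₁=0.361, ω₁=1.349, θ₂=0.048, ω₂=-0.326, θ₃=0.004, ω₃=-0.103
apply F[13]=+20.000 → step 14: x=-0.459, v=-0.582, θ₁=0.386, ω₁=1.194, θ₂=0.040, ω₂=-0.508, θ₃=0.002, ω₃=-0.118
apply F[14]=+20.000 → step 15: x=-0.468, v=-0.291, θ₁=0.409, ω₁=1.062, θ₂=0.028, ω₂=-0.711, θ₃=-0.000, ω₃=-0.131
apply F[15]=+20.000 → step 16: x=-0.471, v=-0.009, θ₁=0.429, ω₁=0.948, θ₂=0.011, ω₂=-0.935, θ₃=-0.003, ω₃=-0.139
apply F[16]=+20.000 → step 17: x=-0.468, v=0.268, θ₁=0.447, ω₁=0.847, θ₂=-0.010, ω₂=-1.178, θ₃=-0.006, ω₃=-0.141
apply F[17]=+20.000 → step 18: x=-0.460, v=0.541, θ₁=0.463, ω₁=0.756, θ₂=-0.036, ω₂=-1.440, θ₃=-0.009, ω₃=-0.136
apply F[18]=+20.000 → step 19: x=-0.446, v=0.813, θ₁=0.477, ω₁=0.670, θ₂=-0.068, ω₂=-1.720, θ₃=-0.011, ω₃=-0.123
apply F[19]=+20.000 → step 20: x=-0.428, v=1.086, θ₁=0.490, ω₁=0.585, θ₂=-0.105, ω₂=-2.017, θ₃=-0.014, ω₃=-0.104
apply F[20]=+20.000 → step 21: x=-0.403, v=1.361, θ₁=0.501, ω₁=0.496, θ₂=-0.148, ω₂=-2.328, θ₃=-0.015, ω₃=-0.079
apply F[21]=+20.000 → step 22: x=-0.373, v=1.640, θ₁=0.509, ω₁=0.398, θ₂=-0.198, ω₂=-2.652, θ₃=-0.017, ω₃=-0.051
apply F[22]=+20.000 → step 23: x=-0.337, v=1.924, θ₁=0.516, ω₁=0.287, θ₂=-0.255, ω₂=-2.984, θ₃=-0.018, ω₃=-0.024
apply F[23]=+20.000 → step 24: x=-0.296, v=2.214, θ₁=0.521, ω₁=0.158, θ₂=-0.318, ω₂=-3.322, θ₃=-0.018, ω₃=-0.002
apply F[24]=+20.000 → step 25: x=-0.249, v=2.510, θ₁=0.522, ω₁=0.005, θ₂=-0.388, ω₂=-3.662, θ₃=-0.018, ω₃=0.006
apply F[25]=+20.000 → step 26: x=-0.196, v=2.812, θ₁=0.521, ω₁=-0.175, θ₂=-0.464, ω₂=-4.000, θ₃=-0.018, ω₃=-0.007
apply F[26]=+20.000 → step 27: x=-0.136, v=3.121, θ₁=0.515, ω₁=-0.386, θ₂=-0.547, ω₂=-4.333, θ₃=-0.018, ω₃=-0.049
apply F[27]=+20.000 → step 28: x=-0.071, v=3.438, θ₁=0.505, ω₁=-0.633, θ₂=-0.637, ω₂=-4.657, θ₃=-0.020, ω₃=-0.129
apply F[28]=+20.000 → step 29: x=0.001, v=3.762, θ₁=0.490, ω₁=-0.918, θ₂=-0.734, ω₂=-4.969, θ₃=-0.024, ω₃=-0.253
apply F[29]=+20.000 → step 30: x=0.080, v=4.096, θ₁=0.468, ω₁=-1.245, θ₂=-0.836, ω₂=-5.267, θ₃=-0.030, ω₃=-0.429
apply F[30]=+20.000 → step 31: x=0.165, v=4.442, θ₁=0.440, ω₁=-1.617, θ₂=-0.944, ω₂=-5.545, θ₃=-0.041, ω₃=-0.660
apply F[31]=+20.000 → step 32: x=0.258, v=4.804, θ₁=0.403, ω₁=-2.039, θ₂=-1.058, ω₂=-5.795, θ₃=-0.057, ω₃=-0.948
Max |angle| over trajectory = 1.058 rad = 60.6°.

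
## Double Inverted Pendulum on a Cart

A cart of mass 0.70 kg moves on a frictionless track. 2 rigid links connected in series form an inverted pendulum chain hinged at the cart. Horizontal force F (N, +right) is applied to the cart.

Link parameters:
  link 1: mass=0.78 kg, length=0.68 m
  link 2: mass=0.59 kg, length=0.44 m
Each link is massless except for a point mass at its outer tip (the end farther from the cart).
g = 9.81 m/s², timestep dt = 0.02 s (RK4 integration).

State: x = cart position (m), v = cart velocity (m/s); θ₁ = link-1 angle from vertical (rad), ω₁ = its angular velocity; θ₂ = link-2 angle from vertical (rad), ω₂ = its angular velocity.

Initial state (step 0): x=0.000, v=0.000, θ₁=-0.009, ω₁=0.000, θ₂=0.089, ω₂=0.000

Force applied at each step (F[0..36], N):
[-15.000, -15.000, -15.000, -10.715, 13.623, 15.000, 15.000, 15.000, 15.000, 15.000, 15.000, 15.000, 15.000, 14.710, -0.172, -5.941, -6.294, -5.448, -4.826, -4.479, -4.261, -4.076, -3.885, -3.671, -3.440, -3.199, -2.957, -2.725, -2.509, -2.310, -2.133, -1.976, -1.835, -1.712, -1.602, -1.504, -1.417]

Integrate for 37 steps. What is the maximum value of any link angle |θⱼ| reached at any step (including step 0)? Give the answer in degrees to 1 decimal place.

Answer: 11.9°

Derivation:
apply F[0]=-15.000 → step 1: x=-0.004, v=-0.426, θ₁=-0.003, ω₁=0.603, θ₂=0.090, ω₂=0.075
apply F[1]=-15.000 → step 2: x=-0.017, v=-0.856, θ₁=0.015, ω₁=1.220, θ₂=0.092, ω₂=0.137
apply F[2]=-15.000 → step 3: x=-0.039, v=-1.293, θ₁=0.046, ω₁=1.861, θ₂=0.095, ω₂=0.176
apply F[3]=-10.715 → step 4: x=-0.068, v=-1.614, θ₁=0.088, ω₁=2.346, θ₂=0.099, ω₂=0.190
apply F[4]=+13.623 → step 5: x=-0.096, v=-1.262, θ₁=0.130, ω₁=1.865, θ₂=0.103, ω₂=0.184
apply F[5]=+15.000 → step 6: x=-0.118, v=-0.894, θ₁=0.162, ω₁=1.383, θ₂=0.106, ω₂=0.147
apply F[6]=+15.000 → step 7: x=-0.132, v=-0.545, θ₁=0.186, ω₁=0.945, θ₂=0.108, ω₂=0.084
apply F[7]=+15.000 → step 8: x=-0.140, v=-0.210, θ₁=0.200, ω₁=0.541, θ₂=0.109, ω₂=-0.000
apply F[8]=+15.000 → step 9: x=-0.141, v=0.117, θ₁=0.207, ω₁=0.155, θ₂=0.108, ω₂=-0.097
apply F[9]=+15.000 → step 10: x=-0.135, v=0.442, θ₁=0.207, ω₁=-0.224, θ₂=0.105, ω₂=-0.201
apply F[10]=+15.000 → step 11: x=-0.123, v=0.770, θ₁=0.198, ω₁=-0.611, θ₂=0.100, ω₂=-0.302
apply F[11]=+15.000 → step 12: x=-0.104, v=1.107, θ₁=0.182, ω₁=-1.018, θ₂=0.093, ω₂=-0.394
apply F[12]=+15.000 → step 13: x=-0.079, v=1.459, θ₁=0.157, ω₁=-1.458, θ₂=0.085, ω₂=-0.469
apply F[13]=+14.710 → step 14: x=-0.046, v=1.823, θ₁=0.124, ω₁=-1.933, θ₂=0.075, ω₂=-0.520
apply F[14]=-0.172 → step 15: x=-0.010, v=1.789, θ₁=0.086, ω₁=-1.848, θ₂=0.064, ω₂=-0.540
apply F[15]=-5.941 → step 16: x=0.024, v=1.601, θ₁=0.052, ω₁=-1.550, θ₂=0.053, ω₂=-0.545
apply F[16]=-6.294 → step 17: x=0.054, v=1.409, θ₁=0.024, ω₁=-1.259, θ₂=0.042, ω₂=-0.538
apply F[17]=-5.448 → step 18: x=0.081, v=1.249, θ₁=0.001, ω₁=-1.026, θ₂=0.032, ω₂=-0.521
apply F[18]=-4.826 → step 19: x=0.104, v=1.115, θ₁=-0.018, ω₁=-0.837, θ₂=0.021, ω₂=-0.495
apply F[19]=-4.479 → step 20: x=0.126, v=0.996, θ₁=-0.033, ω₁=-0.679, θ₂=0.012, ω₂=-0.463
apply F[20]=-4.261 → step 21: x=0.144, v=0.889, θ₁=-0.045, ω₁=-0.543, θ₂=0.003, ω₂=-0.427
apply F[21]=-4.076 → step 22: x=0.161, v=0.792, θ₁=-0.055, ω₁=-0.425, θ₂=-0.005, ω₂=-0.389
apply F[22]=-3.885 → step 23: x=0.176, v=0.703, θ₁=-0.062, ω₁=-0.323, θ₂=-0.013, ω₂=-0.350
apply F[23]=-3.671 → step 24: x=0.189, v=0.624, θ₁=-0.068, ω₁=-0.236, θ₂=-0.019, ω₂=-0.311
apply F[24]=-3.440 → step 25: x=0.201, v=0.553, θ₁=-0.072, ω₁=-0.162, θ₂=-0.025, ω₂=-0.273
apply F[25]=-3.199 → step 26: x=0.212, v=0.490, θ₁=-0.074, ω₁=-0.101, θ₂=-0.030, ω₂=-0.237
apply F[26]=-2.957 → step 27: x=0.221, v=0.435, θ₁=-0.076, ω₁=-0.051, θ₂=-0.034, ω₂=-0.203
apply F[27]=-2.725 → step 28: x=0.229, v=0.386, θ₁=-0.076, ω₁=-0.011, θ₂=-0.038, ω₂=-0.171
apply F[28]=-2.509 → step 29: x=0.236, v=0.344, θ₁=-0.076, ω₁=0.020, θ₂=-0.041, ω₂=-0.142
apply F[29]=-2.310 → step 30: x=0.243, v=0.308, θ₁=-0.076, ω₁=0.045, θ₂=-0.044, ω₂=-0.116
apply F[30]=-2.133 → step 31: x=0.249, v=0.276, θ₁=-0.075, ω₁=0.063, θ₂=-0.046, ω₂=-0.092
apply F[31]=-1.976 → step 32: x=0.254, v=0.248, θ₁=-0.073, ω₁=0.077, θ₂=-0.048, ω₂=-0.071
apply F[32]=-1.835 → step 33: x=0.259, v=0.223, θ₁=-0.072, ω₁=0.087, θ₂=-0.049, ω₂=-0.052
apply F[33]=-1.712 → step 34: x=0.263, v=0.202, θ₁=-0.070, ω₁=0.093, θ₂=-0.050, ω₂=-0.035
apply F[34]=-1.602 → step 35: x=0.267, v=0.183, θ₁=-0.068, ω₁=0.098, θ₂=-0.050, ω₂=-0.021
apply F[35]=-1.504 → step 36: x=0.270, v=0.165, θ₁=-0.066, ω₁=0.100, θ₂=-0.051, ω₂=-0.008
apply F[36]=-1.417 → step 37: x=0.273, v=0.150, θ₁=-0.064, ω₁=0.101, θ₂=-0.051, ω₂=0.003
Max |angle| over trajectory = 0.207 rad = 11.9°.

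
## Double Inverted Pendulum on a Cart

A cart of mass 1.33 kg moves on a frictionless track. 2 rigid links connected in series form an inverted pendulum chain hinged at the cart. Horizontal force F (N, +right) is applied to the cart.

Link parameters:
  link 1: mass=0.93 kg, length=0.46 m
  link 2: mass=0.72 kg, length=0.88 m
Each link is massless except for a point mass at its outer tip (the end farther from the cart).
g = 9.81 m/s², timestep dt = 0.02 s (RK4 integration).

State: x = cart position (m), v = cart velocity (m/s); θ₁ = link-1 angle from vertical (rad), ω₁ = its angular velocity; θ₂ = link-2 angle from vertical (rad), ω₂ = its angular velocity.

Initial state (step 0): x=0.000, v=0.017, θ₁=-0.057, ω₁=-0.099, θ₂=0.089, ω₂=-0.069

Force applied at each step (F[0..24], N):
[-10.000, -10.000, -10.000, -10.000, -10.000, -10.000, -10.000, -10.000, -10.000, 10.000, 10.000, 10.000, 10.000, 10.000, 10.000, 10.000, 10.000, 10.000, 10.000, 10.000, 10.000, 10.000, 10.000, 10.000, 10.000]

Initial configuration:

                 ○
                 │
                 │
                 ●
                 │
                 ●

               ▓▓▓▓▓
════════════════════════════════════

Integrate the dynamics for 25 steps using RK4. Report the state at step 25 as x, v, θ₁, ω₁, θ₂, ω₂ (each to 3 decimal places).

Answer: x=-0.306, v=0.086, θ₁=1.004, ω₁=4.066, θ₂=0.038, ω₂=-0.917

Derivation:
apply F[0]=-10.000 → step 1: x=-0.001, v=-0.119, θ₁=-0.057, ω₁=0.124, θ₂=0.088, ω₂=-0.010
apply F[1]=-10.000 → step 2: x=-0.005, v=-0.256, θ₁=-0.052, ω₁=0.350, θ₂=0.089, ω₂=0.047
apply F[2]=-10.000 → step 3: x=-0.011, v=-0.395, θ₁=-0.043, ω₁=0.586, θ₂=0.090, ω₂=0.101
apply F[3]=-10.000 → step 4: x=-0.021, v=-0.536, θ₁=-0.029, ω₁=0.837, θ₂=0.093, ω₂=0.151
apply F[4]=-10.000 → step 5: x=-0.033, v=-0.682, θ₁=-0.009, ω₁=1.110, θ₂=0.096, ω₂=0.194
apply F[5]=-10.000 → step 6: x=-0.048, v=-0.833, θ₁=0.016, ω₁=1.411, θ₂=0.100, ω₂=0.229
apply F[6]=-10.000 → step 7: x=-0.066, v=-0.990, θ₁=0.048, ω₁=1.745, θ₂=0.105, ω₂=0.253
apply F[7]=-10.000 → step 8: x=-0.088, v=-1.153, θ₁=0.086, ω₁=2.116, θ₂=0.110, ω₂=0.265
apply F[8]=-10.000 → step 9: x=-0.112, v=-1.320, θ₁=0.132, ω₁=2.523, θ₂=0.116, ω₂=0.267
apply F[9]=+10.000 → step 10: x=-0.137, v=-1.200, θ₁=0.181, ω₁=2.342, θ₂=0.121, ω₂=0.254
apply F[10]=+10.000 → step 11: x=-0.160, v=-1.091, θ₁=0.227, ω₁=2.219, θ₂=0.126, ω₂=0.227
apply F[11]=+10.000 → step 12: x=-0.181, v=-0.992, θ₁=0.270, ω₁=2.149, θ₂=0.130, ω₂=0.186
apply F[12]=+10.000 → step 13: x=-0.200, v=-0.902, θ₁=0.313, ω₁=2.128, θ₂=0.133, ω₂=0.132
apply F[13]=+10.000 → step 14: x=-0.217, v=-0.819, θ₁=0.356, ω₁=2.152, θ₂=0.135, ω₂=0.066
apply F[14]=+10.000 → step 15: x=-0.233, v=-0.742, θ₁=0.399, ω₁=2.215, θ₂=0.136, ω₂=-0.011
apply F[15]=+10.000 → step 16: x=-0.247, v=-0.669, θ₁=0.444, ω₁=2.314, θ₂=0.135, ω₂=-0.098
apply F[16]=+10.000 → step 17: x=-0.260, v=-0.598, θ₁=0.492, ω₁=2.444, θ₂=0.132, ω₂=-0.192
apply F[17]=+10.000 → step 18: x=-0.271, v=-0.528, θ₁=0.542, ω₁=2.600, θ₂=0.127, ω₂=-0.292
apply F[18]=+10.000 → step 19: x=-0.281, v=-0.457, θ₁=0.596, ω₁=2.777, θ₂=0.120, ω₂=-0.396
apply F[19]=+10.000 → step 20: x=-0.289, v=-0.384, θ₁=0.654, ω₁=2.970, θ₂=0.111, ω₂=-0.499
apply F[20]=+10.000 → step 21: x=-0.296, v=-0.305, θ₁=0.715, ω₁=3.175, θ₂=0.100, ω₂=-0.600
apply F[21]=+10.000 → step 22: x=-0.301, v=-0.220, θ₁=0.781, ω₁=3.389, θ₂=0.087, ω₂=-0.695
apply F[22]=+10.000 → step 23: x=-0.305, v=-0.128, θ₁=0.851, ω₁=3.608, θ₂=0.072, ω₂=-0.782
apply F[23]=+10.000 → step 24: x=-0.306, v=-0.026, θ₁=0.925, ω₁=3.834, θ₂=0.056, ω₂=-0.856
apply F[24]=+10.000 → step 25: x=-0.306, v=0.086, θ₁=1.004, ω₁=4.066, θ₂=0.038, ω₂=-0.917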